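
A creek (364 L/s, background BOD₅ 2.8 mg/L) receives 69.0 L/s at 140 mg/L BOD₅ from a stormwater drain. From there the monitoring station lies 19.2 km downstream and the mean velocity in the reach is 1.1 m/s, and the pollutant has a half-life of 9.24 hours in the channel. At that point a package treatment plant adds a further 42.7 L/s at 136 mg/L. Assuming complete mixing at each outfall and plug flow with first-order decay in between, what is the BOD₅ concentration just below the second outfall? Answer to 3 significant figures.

Mass balance: C = (364.0·2.800 + 69.00·140.0) / 433.0 = 10680/433.0 = 24.66 mg/L; combined flow 433.0 L/s.
Travel time t = 19.2·1000 / 1.1 = 17450 s = 4.848 h.
Half-life 9.24 h → k = ln 2 / 9.24 = 0.07502 h⁻¹ = 1.800 d⁻¹.
Decay over the reach: 24.66·exp(−kt) = 24.66·0.6951 = 17.14 mg/L.
At the second outfall, C = (433.0·17.14 + 42.70·136.0) / (433.0 + 42.70) = 27.81 mg/L.

27.8 mg/L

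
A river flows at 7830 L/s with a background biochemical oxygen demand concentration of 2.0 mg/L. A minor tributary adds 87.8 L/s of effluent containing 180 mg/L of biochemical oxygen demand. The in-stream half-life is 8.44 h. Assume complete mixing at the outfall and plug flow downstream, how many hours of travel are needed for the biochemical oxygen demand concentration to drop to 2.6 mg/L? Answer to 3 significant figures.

5.17 h

Mass balance: C = (7830·2.000 + 87.80·180.0) / 7918 = 31460/7918 = 3.974 mg/L.
Half-life 8.44 h → k = ln 2 / 8.44 = 0.08213 h⁻¹ = 1.971 d⁻¹.
3.974·exp(−k·t) = 2.6 → t = ln(3.974/2.6)/k = 18600 s = 5.165 h.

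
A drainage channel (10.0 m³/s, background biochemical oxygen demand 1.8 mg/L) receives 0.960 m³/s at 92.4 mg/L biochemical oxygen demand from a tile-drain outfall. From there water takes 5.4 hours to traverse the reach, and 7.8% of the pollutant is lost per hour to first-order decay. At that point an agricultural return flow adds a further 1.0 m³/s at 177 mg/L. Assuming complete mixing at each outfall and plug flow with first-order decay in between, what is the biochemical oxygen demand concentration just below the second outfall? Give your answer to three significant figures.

20.6 mg/L

Flow-weighted average: C = (10.00·1.800 + 0.9600·92.40) / 10.96 = 106.7/10.96 = 9.736 mg/L; combined flow 10.96 m³/s.
7.8%/h lost → k = −ln(1 − 0.078) = 0.08121 h⁻¹.
Decay over the reach: 9.736·exp(−kt) = 9.736·0.6450 = 6.279 mg/L.
Second outfall: C = (10.96·6.279 + 1.000·177.0)/11.96 = 20.55 mg/L.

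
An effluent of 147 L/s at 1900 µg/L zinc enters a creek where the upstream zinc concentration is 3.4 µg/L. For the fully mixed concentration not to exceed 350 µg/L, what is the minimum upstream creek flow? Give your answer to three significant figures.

Set C_mix = 350: (Q·3.400 + 147.0·1900) / (Q + 147.0) = 350
→ Q = 147.0·(1900 − 350)/(350 − 3.400) = 657.4 L/s.

657 L/s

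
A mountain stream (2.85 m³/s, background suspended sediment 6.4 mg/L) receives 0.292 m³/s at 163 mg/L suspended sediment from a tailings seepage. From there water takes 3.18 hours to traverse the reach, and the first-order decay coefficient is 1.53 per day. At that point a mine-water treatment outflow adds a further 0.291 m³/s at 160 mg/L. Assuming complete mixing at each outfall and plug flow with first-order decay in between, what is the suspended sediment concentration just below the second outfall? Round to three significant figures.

Mass balance: C = (2.850·6.400 + 0.2920·163.0) / 3.142 = 65.84/3.142 = 20.95 mg/L; combined flow 3.142 m³/s.
Decay over the reach: 20.95·exp(−kt) = 20.95·0.8165 = 17.11 mg/L.
At the second outfall, C = (3.142·17.11 + 0.2910·160.0) / (3.142 + 0.2910) = 29.22 mg/L.

29.2 mg/L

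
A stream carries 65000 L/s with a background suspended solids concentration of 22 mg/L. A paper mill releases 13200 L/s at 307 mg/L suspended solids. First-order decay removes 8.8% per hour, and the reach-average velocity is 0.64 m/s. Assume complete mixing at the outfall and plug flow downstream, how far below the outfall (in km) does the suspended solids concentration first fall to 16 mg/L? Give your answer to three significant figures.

37.0 km

Mass balance: C = (65000·22.00 + 13200·307.0) / 78200 = 5482000/78200 = 70.11 mg/L.
8.8%/h lost → k = −ln(1 − 0.088) = 0.09212 h⁻¹.
Set 70.11·exp(−k·t) = 16 → t = ln(70.11/16)/k = 57740 s = 16.04 h.
Distance = v·t = 0.64·57740 = 36950 m = 36.95 km.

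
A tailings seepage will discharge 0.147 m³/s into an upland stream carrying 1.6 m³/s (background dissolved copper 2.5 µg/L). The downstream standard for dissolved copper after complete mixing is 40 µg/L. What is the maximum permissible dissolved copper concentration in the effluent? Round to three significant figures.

At the limit, (Qr·Cr + Qe·Cₑ)/(Qr + Qe) = 40:
Cₑ = (1.747·40 − 1.600·2.500) / 0.1470 = 448.2 µg/L.

448 µg/L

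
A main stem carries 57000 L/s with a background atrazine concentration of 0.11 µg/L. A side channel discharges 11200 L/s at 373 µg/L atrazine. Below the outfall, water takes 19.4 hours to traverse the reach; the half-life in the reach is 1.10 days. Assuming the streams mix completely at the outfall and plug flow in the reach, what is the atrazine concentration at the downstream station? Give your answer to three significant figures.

Mixed concentration C = ΣQC/ΣQ = (57000·0.1100 + 11200·373.0) / 68200 = 4184000/68200 = 61.35 µg/L.
Half-life 1.10 d → k = ln 2 / 1.10 = 0.6301 d⁻¹.
Decay over the reach: 61.35·exp(−kt) = 61.35·0.6009 = 36.86 µg/L.

36.9 µg/L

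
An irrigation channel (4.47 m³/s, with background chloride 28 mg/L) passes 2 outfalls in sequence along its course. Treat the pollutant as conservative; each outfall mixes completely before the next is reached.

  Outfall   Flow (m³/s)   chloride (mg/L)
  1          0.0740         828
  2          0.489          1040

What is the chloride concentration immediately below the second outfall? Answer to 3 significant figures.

Below outfall 1: Q → 4.544 m³/s, C = (4.470·28.00 + 0.07400·828.0)/4.544 = 41.03 mg/L.
Below outfall 2: Q → 5.033 m³/s, C = (4.544·41.03 + 0.4890·1040)/5.033 = 138.1 mg/L.

138 mg/L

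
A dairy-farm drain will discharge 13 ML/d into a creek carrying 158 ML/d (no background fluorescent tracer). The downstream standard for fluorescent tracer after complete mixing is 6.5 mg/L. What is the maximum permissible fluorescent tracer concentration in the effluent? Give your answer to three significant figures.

At the limit, (Qr·Cr + Qe·Cₑ)/(Qr + Qe) = 6.5:
Cₑ = (171.0·6.5 − 158.0·0) / 13.00 = 85.50 mg/L.

85.5 mg/L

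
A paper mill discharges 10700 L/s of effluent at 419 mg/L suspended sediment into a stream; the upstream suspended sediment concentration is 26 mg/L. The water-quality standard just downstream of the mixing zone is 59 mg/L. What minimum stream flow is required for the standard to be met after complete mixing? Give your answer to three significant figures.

117000 L/s

Set C_mix = 59: (Q·26.00 + 10700·419.0) / (Q + 10700) = 59
→ Q = 10700·(419.0 − 59)/(59 − 26.00) = 116700 L/s.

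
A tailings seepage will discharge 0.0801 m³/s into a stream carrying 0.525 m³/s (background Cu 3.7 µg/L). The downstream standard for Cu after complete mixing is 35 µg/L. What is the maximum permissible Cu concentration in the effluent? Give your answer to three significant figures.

240 µg/L

At the limit, (Qr·Cr + Qe·Cₑ)/(Qr + Qe) = 35:
Cₑ = (0.6051·35 − 0.5250·3.700) / 0.08010 = 240.1 µg/L.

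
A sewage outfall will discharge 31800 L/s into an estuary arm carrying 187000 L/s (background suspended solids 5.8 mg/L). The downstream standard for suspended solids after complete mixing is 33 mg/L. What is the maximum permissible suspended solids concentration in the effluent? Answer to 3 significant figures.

193 mg/L

At the limit, (Qr·Cr + Qe·Cₑ)/(Qr + Qe) = 33:
Cₑ = (218800·33 − 187000·5.800) / 31800 = 192.9 mg/L.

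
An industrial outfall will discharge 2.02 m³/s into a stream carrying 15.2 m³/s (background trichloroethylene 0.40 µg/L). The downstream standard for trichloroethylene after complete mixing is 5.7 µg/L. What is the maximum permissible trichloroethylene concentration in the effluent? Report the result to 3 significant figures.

At the limit, (Qr·Cr + Qe·Cₑ)/(Qr + Qe) = 5.7:
Cₑ = (17.22·5.7 − 15.20·0.4000) / 2.020 = 45.58 µg/L.

45.6 µg/L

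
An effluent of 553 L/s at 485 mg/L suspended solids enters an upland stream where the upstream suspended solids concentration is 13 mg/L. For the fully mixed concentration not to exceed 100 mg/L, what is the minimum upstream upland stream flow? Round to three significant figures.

Set C_mix = 100: (Q·13.00 + 553.0·485.0) / (Q + 553.0) = 100
→ Q = 553.0·(485.0 − 100)/(100 − 13.00) = 2447 L/s.

2450 L/s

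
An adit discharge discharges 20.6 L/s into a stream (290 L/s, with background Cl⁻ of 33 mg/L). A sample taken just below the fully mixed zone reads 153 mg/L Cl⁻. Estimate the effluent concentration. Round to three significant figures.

Mass balance: 290.0·33.00 + 20.60·Cₑ = 310.6·153.0
→ Cₑ = (310.6·153.0 − 290.0·33.00) / 20.60 = 1842 mg/L.

1840 mg/L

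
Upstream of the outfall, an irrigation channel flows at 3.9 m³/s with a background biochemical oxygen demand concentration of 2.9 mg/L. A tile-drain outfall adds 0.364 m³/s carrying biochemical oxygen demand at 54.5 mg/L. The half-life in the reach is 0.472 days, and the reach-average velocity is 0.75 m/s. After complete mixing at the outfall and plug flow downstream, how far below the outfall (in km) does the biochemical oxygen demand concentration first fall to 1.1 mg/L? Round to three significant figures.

83.5 km

Mixed concentration C = ΣQC/ΣQ = (3.900·2.900 + 0.3640·54.50) / 4.264 = 31.15/4.264 = 7.305 mg/L.
Half-life 0.472 d → k = ln 2 / 0.472 = 1.469 d⁻¹.
Set 7.305·exp(−k·t) = 1.1 → t = ln(7.305/1.1)/k = 111400 s = 30.94 h.
Distance = v·t = 0.75·111400 = 83540 m = 83.54 km.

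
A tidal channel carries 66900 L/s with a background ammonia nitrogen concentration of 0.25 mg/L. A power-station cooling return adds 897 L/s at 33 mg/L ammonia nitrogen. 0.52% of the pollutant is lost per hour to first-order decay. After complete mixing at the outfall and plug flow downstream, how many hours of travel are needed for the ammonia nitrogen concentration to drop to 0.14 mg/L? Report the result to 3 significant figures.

Conservation of mass: C = (66900·0.2500 + 897.0·33.00) / 67800 = 46330/67800 = 0.6833 mg/L.
0.52%/h lost → k = −ln(1 − 0.0052) = 0.005214 h⁻¹.
0.6833·exp(−k·t) = 0.14 → t = ln(0.6833/0.14)/k = 1095000 s = 304.1 h.

304 h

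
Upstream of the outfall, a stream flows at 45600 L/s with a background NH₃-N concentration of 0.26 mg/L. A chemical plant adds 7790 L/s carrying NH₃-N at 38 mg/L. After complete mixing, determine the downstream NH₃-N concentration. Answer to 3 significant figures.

5.77 mg/L

Conservation of mass: C = (45600·0.2600 + 7790·38.00) / 53390 = 307900/53390 = 5.767 mg/L.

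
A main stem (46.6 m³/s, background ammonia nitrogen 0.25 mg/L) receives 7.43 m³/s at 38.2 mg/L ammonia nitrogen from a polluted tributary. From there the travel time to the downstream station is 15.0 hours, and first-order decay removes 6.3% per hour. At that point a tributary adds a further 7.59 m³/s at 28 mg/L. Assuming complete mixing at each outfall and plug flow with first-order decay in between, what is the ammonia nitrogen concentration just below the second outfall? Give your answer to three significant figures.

5.26 mg/L

Mixed concentration C = ΣQC/ΣQ = (46.60·0.2500 + 7.430·38.20) / 54.03 = 295.5/54.03 = 5.469 mg/L; combined flow 54.03 m³/s.
6.3%/h lost → k = −ln(1 − 0.063) = 0.06507 h⁻¹.
Applying C = C₀e^(−kt): 5.469 × 0.3768 = 2.061 mg/L.
At the second outfall, C = (54.03·2.061 + 7.590·28.00) / (54.03 + 7.590) = 5.256 mg/L.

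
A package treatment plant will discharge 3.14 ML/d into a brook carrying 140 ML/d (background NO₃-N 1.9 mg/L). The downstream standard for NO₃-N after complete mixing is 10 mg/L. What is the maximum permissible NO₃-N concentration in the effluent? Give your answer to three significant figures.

371 mg/L

At the limit, (Qr·Cr + Qe·Cₑ)/(Qr + Qe) = 10:
Cₑ = (143.1·10 − 140.0·1.900) / 3.140 = 371.1 mg/L.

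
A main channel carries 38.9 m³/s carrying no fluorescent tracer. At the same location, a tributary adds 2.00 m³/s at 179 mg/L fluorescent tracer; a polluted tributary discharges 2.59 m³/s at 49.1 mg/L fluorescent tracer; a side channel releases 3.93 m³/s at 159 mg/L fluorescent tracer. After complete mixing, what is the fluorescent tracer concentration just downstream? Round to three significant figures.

Conservation of mass: C = (38.90·0 + 2.000·179.0 + 2.590·49.10 + 3.930·159.0) / 47.42 = 1110/47.42 = 23.41 mg/L.

23.4 mg/L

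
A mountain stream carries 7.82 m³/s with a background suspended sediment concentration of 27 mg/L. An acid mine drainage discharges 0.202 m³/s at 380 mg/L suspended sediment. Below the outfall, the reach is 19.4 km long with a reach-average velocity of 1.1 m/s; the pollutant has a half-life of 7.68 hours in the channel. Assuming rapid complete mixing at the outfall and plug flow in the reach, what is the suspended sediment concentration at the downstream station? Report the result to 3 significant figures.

After mixing, C = (7.820·27.00 + 0.2020·380.0) / 8.022 = 287.9/8.022 = 35.89 mg/L.
Travel time t = 19.4·1000 / 1.1 = 17640 s = 4.899 h.
Half-life 7.68 h → k = ln 2 / 7.68 = 0.09025 h⁻¹ = 2.166 d⁻¹.
Applying C = C₀e^(−kt): 35.89 × 0.6427 = 23.06 mg/L.

23.1 mg/L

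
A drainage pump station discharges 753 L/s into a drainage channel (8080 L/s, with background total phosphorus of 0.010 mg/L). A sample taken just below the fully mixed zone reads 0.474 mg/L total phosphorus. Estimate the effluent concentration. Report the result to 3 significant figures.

Mass balance: 8080·0.01000 + 753.0·Cₑ = 8833·0.4740
→ Cₑ = (8833·0.4740 − 8080·0.01000) / 753.0 = 5.453 mg/L.

5.45 mg/L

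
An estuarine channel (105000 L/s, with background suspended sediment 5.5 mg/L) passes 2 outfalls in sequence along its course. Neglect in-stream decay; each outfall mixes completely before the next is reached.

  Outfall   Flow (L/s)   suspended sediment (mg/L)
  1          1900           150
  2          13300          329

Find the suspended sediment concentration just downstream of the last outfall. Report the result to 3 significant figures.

Outfall 1: combined Q = 106900 L/s; C = (105000·5.500 + 1900·150.0)/106900 = 8.068 mg/L.
Outfall 2: combined Q = 120200 L/s; C = (106900·8.068 + 13300·329.0)/120200 = 43.58 mg/L.

43.6 mg/L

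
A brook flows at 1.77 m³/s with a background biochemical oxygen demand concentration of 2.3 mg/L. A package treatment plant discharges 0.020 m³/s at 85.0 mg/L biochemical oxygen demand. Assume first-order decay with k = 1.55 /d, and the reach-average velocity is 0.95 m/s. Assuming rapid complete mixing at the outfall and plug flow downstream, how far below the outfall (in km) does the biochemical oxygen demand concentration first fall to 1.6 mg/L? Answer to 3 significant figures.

37.1 km

After mixing, C = (1.770·2.300 + 0.02000·85.00) / 1.790 = 5.771/1.790 = 3.224 mg/L.
Set 3.224·exp(−k·t) = 1.6 → t = ln(3.224/1.6)/k = 39050 s = 10.85 h.
Distance = v·t = 0.95·39050 = 37100 m = 37.10 km.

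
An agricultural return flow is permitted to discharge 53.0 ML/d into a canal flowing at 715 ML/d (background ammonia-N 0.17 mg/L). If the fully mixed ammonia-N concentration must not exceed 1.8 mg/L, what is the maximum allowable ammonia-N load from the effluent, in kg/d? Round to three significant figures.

Mass balance at the limit: 715.0·0.1700 + 53.00·Cₑ = 768.0·1.8 → Cₑ = 23.79 mg/L.
53.00 ML/d = 0.6134 m³/s. Load = 0.6134 m³/s × 23.79 g/m³ × 86 400 s/d = 1261 kg/d.

1260 kg/d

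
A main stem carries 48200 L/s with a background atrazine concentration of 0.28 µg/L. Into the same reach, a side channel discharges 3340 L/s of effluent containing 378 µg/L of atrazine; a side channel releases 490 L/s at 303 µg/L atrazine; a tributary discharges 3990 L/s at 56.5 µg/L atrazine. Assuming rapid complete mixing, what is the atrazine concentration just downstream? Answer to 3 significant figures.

Flow-weighted average: C = (48200·0.2800 + 3340·378.0 + 490.0·303.0 + 3990·56.50) / 56020 = 1650000/56020 = 29.45 µg/L.

29.5 µg/L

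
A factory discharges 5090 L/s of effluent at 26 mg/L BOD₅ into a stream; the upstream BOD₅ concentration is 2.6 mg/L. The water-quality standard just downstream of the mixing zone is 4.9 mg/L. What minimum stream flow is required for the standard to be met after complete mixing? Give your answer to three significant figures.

Set C_mix = 4.9: (Q·2.600 + 5090·26.00) / (Q + 5090) = 4.9
→ Q = 5090·(26.00 − 4.9)/(4.9 − 2.600) = 46700 L/s.

46700 L/s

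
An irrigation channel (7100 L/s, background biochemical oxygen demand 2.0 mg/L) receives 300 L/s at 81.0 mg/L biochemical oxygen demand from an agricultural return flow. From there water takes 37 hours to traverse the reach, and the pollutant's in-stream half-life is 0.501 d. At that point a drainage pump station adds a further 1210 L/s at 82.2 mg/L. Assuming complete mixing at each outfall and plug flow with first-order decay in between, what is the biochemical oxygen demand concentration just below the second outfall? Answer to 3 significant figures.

Mass balance: C = (7100·2.000 + 300.0·81.00) / 7400 = 38500/7400 = 5.203 mg/L; combined flow 7400 L/s.
Half-life 0.501 d → k = ln 2 / 0.501 = 1.384 d⁻¹.
After decay, C = 5.203 × e^(−kt) = 5.203 × 0.1185 = 0.6165 mg/L.
Second outfall: C = (7400·0.6165 + 1210·82.20)/8610 = 12.08 mg/L.

12.1 mg/L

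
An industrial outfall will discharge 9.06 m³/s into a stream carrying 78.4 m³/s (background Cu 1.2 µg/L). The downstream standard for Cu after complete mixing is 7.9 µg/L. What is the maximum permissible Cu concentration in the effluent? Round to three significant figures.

65.9 µg/L

At the limit, (Qr·Cr + Qe·Cₑ)/(Qr + Qe) = 7.9:
Cₑ = (87.46·7.9 − 78.40·1.200) / 9.060 = 65.88 µg/L.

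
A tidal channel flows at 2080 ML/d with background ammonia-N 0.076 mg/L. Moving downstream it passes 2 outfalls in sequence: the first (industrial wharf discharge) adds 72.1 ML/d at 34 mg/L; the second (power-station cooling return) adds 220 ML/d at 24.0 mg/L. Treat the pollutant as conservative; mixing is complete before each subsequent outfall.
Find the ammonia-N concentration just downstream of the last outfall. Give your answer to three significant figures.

3.33 mg/L

After outfall 1: Q = 2080 + 72.10 = 2152 ML/d; C = (2080·0.07600 + 72.10·34.00)/2152 = 1.213 mg/L.
After outfall 2: Q = 2152 + 220.0 = 2372 ML/d; C = (2152·1.213 + 220.0·24.00)/2372 = 3.326 mg/L.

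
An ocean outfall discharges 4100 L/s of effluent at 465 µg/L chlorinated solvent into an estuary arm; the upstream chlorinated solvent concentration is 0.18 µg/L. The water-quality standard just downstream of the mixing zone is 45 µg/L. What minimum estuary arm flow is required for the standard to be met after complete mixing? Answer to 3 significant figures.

Set C_mix = 45: (Q·0.1800 + 4100·465.0) / (Q + 4100) = 45
→ Q = 4100·(465.0 − 45)/(45 − 0.1800) = 38420 L/s.

38400 L/s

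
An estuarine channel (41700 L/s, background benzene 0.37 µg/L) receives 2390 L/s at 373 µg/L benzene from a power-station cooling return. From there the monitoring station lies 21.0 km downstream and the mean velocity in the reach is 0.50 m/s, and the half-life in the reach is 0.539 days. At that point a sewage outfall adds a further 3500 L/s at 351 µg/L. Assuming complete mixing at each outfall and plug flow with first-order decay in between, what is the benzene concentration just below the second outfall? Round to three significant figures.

Flow-weighted average: C = (41700·0.3700 + 2390·373.0) / 44090 = 906900/44090 = 20.57 µg/L; combined flow 44090 L/s.
Travel time t = 21.0·1000 / 0.50 = 42000 s = 11.67 h.
Half-life 0.539 d → k = ln 2 / 0.539 = 1.286 d⁻¹.
Applying C = C₀e^(−kt): 20.57 × 0.5352 = 11.01 µg/L.
At the second outfall, C = (44090·11.01 + 3500·351.0) / (44090 + 3500) = 36.01 µg/L.

36.0 µg/L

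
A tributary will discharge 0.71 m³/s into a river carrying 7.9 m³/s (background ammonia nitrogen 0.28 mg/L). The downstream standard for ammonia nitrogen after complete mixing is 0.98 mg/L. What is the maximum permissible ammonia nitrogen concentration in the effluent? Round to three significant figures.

8.77 mg/L

At the limit, (Qr·Cr + Qe·Cₑ)/(Qr + Qe) = 0.98:
Cₑ = (8.610·0.98 − 7.900·0.2800) / 0.7100 = 8.769 mg/L.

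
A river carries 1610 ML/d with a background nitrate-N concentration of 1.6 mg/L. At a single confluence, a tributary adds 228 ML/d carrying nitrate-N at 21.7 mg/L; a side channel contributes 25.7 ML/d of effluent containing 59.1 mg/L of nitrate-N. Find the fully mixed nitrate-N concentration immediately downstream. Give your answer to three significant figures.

4.85 mg/L

Mass balance: C = (1610·1.600 + 228.0·21.70 + 25.70·59.10) / 1864 = 9042/1864 = 4.852 mg/L.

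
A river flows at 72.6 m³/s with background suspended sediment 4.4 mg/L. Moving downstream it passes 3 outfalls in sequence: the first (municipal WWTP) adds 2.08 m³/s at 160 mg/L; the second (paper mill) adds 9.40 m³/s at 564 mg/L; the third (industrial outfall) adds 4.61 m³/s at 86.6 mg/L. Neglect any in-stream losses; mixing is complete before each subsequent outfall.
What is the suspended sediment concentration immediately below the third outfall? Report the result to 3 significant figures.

71.6 mg/L

Outfall 1: combined Q = 74.68 m³/s; C = (72.60·4.400 + 2.080·160.0)/74.68 = 8.734 mg/L.
Outfall 2: combined Q = 84.08 m³/s; C = (74.68·8.734 + 9.400·564.0)/84.08 = 70.81 mg/L.
Outfall 3: combined Q = 88.69 m³/s; C = (84.08·70.81 + 4.610·86.60)/88.69 = 71.63 mg/L.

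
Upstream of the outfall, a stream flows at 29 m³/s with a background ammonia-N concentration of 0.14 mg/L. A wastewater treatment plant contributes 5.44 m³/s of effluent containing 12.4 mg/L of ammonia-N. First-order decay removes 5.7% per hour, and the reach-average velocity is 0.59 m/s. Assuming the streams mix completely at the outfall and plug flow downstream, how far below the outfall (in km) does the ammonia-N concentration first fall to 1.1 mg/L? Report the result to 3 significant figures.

23.0 km

After mixing, C = (29.00·0.1400 + 5.440·12.40) / 34.44 = 71.52/34.44 = 2.077 mg/L.
5.7%/h lost → k = −ln(1 − 0.057) = 0.05869 h⁻¹.
Set 2.077·exp(−k·t) = 1.1 → t = ln(2.077/1.1)/k = 38980 s = 10.83 h.
Distance = v·t = 0.59·38980 = 23000 m = 23.00 km.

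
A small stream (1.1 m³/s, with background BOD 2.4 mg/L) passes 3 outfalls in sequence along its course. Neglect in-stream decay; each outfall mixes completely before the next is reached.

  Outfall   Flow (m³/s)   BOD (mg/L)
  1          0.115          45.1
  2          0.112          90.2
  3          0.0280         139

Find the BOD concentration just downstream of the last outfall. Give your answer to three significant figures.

16.1 mg/L

Below outfall 1: Q → 1.215 m³/s, C = (1.100·2.400 + 0.1150·45.10)/1.215 = 6.442 mg/L.
Below outfall 2: Q → 1.327 m³/s, C = (1.215·6.442 + 0.1120·90.20)/1.327 = 13.51 mg/L.
Below outfall 3: Q → 1.355 m³/s, C = (1.327·13.51 + 0.02800·139.0)/1.355 = 16.10 mg/L.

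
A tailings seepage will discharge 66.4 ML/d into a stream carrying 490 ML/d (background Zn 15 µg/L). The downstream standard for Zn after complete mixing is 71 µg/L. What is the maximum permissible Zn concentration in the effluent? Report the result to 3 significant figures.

At the limit, (Qr·Cr + Qe·Cₑ)/(Qr + Qe) = 71:
Cₑ = (556.4·71 − 490.0·15.00) / 66.40 = 484.3 µg/L.

484 µg/L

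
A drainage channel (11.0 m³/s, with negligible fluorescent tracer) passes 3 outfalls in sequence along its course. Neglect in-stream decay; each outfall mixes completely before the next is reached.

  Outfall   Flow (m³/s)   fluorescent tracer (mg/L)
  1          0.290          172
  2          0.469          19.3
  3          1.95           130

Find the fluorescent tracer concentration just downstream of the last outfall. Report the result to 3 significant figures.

Outfall 1: combined Q = 11.29 m³/s; C = (11.00·0 + 0.2900·172.0)/11.29 = 4.418 mg/L.
Outfall 2: combined Q = 11.76 m³/s; C = (11.29·4.418 + 0.4690·19.30)/11.76 = 5.012 mg/L.
Outfall 3: combined Q = 13.71 m³/s; C = (11.76·5.012 + 1.950·130.0)/13.71 = 22.79 mg/L.

22.8 mg/L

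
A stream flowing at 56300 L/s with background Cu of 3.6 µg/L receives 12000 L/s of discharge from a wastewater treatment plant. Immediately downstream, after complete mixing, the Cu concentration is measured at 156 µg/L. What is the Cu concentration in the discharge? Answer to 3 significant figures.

Mass balance: 56300·3.600 + 12000·Cₑ = 68300·156.0
→ Cₑ = (68300·156.0 − 56300·3.600) / 12000 = 871.0 µg/L.

871 µg/L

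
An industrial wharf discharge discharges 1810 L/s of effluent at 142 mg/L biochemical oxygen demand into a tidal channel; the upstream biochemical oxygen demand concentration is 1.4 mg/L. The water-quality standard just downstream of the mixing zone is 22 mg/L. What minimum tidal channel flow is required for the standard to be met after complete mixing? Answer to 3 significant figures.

10500 L/s

Set C_mix = 22: (Q·1.400 + 1810·142.0) / (Q + 1810) = 22
→ Q = 1810·(142.0 − 22)/(22 − 1.400) = 10540 L/s.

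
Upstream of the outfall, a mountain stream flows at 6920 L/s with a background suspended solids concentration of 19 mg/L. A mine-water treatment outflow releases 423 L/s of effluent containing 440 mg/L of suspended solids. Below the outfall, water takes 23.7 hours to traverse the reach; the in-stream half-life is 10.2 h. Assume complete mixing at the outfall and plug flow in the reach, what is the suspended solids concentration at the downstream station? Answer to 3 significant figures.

Flow-weighted average: C = (6920·19.00 + 423.0·440.0) / 7343 = 317600/7343 = 43.25 mg/L.
Half-life 10.2 h → k = ln 2 / 10.2 = 0.06796 h⁻¹ = 1.631 d⁻¹.
Decay over the reach: 43.25·exp(−kt) = 43.25·0.1998 = 8.641 mg/L.

8.64 mg/L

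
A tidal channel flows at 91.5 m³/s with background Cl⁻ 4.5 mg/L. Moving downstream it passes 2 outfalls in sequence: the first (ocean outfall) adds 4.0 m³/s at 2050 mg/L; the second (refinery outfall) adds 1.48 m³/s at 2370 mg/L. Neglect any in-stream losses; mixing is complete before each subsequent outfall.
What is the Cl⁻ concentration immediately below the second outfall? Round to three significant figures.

Outfall 1: combined Q = 95.50 m³/s; C = (91.50·4.500 + 4.000·2050)/95.50 = 90.18 mg/L.
Outfall 2: combined Q = 96.98 m³/s; C = (95.50·90.18 + 1.480·2370)/96.98 = 125.0 mg/L.

125 mg/L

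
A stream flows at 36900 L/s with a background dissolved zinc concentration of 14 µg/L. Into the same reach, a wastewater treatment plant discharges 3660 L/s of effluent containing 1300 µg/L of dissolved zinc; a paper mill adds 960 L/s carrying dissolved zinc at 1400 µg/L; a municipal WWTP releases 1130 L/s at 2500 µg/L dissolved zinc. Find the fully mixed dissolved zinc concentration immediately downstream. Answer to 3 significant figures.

221 µg/L

After mixing, C = (36900·14.00 + 3660·1300 + 960.0·1400 + 1130·2500) / 42650 = 9444000/42650 = 221.4 µg/L.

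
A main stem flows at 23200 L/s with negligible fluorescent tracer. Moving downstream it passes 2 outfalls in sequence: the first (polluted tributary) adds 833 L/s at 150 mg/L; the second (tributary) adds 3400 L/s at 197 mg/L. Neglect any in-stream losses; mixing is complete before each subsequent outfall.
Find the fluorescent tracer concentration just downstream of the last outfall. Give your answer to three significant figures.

Below outfall 1: Q → 24030 L/s, C = (23200·0 + 833.0·150.0)/24030 = 5.199 mg/L.
Below outfall 2: Q → 27430 L/s, C = (24030·5.199 + 3400·197.0)/27430 = 28.97 mg/L.

29.0 mg/L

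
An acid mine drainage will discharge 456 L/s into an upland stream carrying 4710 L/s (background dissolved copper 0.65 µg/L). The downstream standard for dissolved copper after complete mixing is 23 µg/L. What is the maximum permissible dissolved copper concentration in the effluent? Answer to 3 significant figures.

254 µg/L

At the limit, (Qr·Cr + Qe·Cₑ)/(Qr + Qe) = 23:
Cₑ = (5166·23 − 4710·0.6500) / 456.0 = 253.9 µg/L.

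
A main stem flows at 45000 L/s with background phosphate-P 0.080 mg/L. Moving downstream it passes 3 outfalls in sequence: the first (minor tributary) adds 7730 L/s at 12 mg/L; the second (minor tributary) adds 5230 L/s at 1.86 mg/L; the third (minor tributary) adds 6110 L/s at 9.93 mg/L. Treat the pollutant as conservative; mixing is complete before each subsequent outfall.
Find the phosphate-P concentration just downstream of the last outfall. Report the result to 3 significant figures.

Below outfall 1: Q → 52730 L/s, C = (45000·0.08000 + 7730·12.00)/52730 = 1.827 mg/L.
Below outfall 2: Q → 57960 L/s, C = (52730·1.827 + 5230·1.860)/57960 = 1.830 mg/L.
Below outfall 3: Q → 64070 L/s, C = (57960·1.830 + 6110·9.930)/64070 = 2.603 mg/L.

2.60 mg/L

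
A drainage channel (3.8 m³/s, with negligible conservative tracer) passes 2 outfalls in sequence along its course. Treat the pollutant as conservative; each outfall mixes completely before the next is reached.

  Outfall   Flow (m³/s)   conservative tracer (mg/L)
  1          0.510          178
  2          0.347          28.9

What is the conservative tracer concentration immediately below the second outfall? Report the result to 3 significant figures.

21.6 mg/L

After outfall 1: Q = 3.800 + 0.5100 = 4.310 m³/s; C = (3.800·0 + 0.5100·178.0)/4.310 = 21.06 mg/L.
After outfall 2: Q = 4.310 + 0.3470 = 4.657 m³/s; C = (4.310·21.06 + 0.3470·28.90)/4.657 = 21.65 mg/L.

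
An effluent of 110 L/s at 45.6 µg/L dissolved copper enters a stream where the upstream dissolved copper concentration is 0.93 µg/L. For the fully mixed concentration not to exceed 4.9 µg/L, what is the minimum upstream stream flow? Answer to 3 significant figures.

Set C_mix = 4.9: (Q·0.9300 + 110.0·45.60) / (Q + 110.0) = 4.9
→ Q = 110.0·(45.60 − 4.9)/(4.9 − 0.9300) = 1128 L/s.

1130 L/s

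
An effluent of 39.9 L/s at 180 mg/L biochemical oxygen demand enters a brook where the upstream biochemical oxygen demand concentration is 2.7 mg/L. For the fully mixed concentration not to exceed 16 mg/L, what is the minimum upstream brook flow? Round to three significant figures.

Set C_mix = 16: (Q·2.700 + 39.90·180.0) / (Q + 39.90) = 16
→ Q = 39.90·(180.0 − 16)/(16 − 2.700) = 492.0 L/s.

492 L/s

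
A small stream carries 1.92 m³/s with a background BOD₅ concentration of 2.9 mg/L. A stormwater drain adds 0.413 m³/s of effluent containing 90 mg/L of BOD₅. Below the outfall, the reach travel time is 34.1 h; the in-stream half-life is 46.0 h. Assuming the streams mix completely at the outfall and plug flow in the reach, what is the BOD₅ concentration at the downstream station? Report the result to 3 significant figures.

Conservation of mass: C = (1.920·2.900 + 0.4130·90.00) / 2.333 = 42.74/2.333 = 18.32 mg/L.
Half-life 46.0 h → k = ln 2 / 46.0 = 0.01507 h⁻¹ = 0.3616 d⁻¹.
Decay over the reach: 18.32·exp(−kt) = 18.32·0.5982 = 10.96 mg/L.

11.0 mg/L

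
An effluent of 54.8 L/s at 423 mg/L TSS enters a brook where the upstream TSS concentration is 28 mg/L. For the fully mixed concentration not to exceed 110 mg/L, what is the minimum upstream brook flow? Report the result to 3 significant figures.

Set C_mix = 110: (Q·28.00 + 54.80·423.0) / (Q + 54.80) = 110
→ Q = 54.80·(423.0 − 110)/(110 − 28.00) = 209.2 L/s.

209 L/s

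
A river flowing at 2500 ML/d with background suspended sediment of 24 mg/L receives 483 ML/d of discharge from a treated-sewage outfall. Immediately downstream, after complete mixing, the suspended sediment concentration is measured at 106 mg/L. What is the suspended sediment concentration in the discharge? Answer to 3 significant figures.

Mass balance: 2500·24.00 + 483.0·Cₑ = 2983·106.0
→ Cₑ = (2983·106.0 − 2500·24.00) / 483.0 = 530.4 mg/L.

530 mg/L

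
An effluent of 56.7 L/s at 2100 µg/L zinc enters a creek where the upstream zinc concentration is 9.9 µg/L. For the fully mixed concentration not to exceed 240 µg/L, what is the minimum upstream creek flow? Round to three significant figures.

458 L/s

Set C_mix = 240: (Q·9.900 + 56.70·2100) / (Q + 56.70) = 240
→ Q = 56.70·(2100 − 240)/(240 − 9.900) = 458.3 L/s.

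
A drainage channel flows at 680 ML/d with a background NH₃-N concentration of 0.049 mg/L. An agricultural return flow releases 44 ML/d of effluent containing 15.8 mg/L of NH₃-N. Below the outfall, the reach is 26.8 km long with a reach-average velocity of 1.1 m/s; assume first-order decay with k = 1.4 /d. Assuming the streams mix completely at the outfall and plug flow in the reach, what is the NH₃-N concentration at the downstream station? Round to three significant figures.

Mixed concentration C = ΣQC/ΣQ = (680.0·0.04900 + 44.00·15.80) / 724.0 = 728.5/724.0 = 1.006 mg/L.
Travel time t = 26.8·1000 / 1.1 = 24360 s = 6.768 h.
Applying C = C₀e^(−kt): 1.006 × 0.6738 = 0.6780 mg/L.

0.678 mg/L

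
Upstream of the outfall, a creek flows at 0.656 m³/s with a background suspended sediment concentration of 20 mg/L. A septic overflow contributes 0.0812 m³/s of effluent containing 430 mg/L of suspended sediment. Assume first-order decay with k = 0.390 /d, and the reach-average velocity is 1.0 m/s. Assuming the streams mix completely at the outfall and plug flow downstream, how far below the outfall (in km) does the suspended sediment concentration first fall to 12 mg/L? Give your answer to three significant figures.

Mixed concentration C = ΣQC/ΣQ = (0.6560·20.00 + 0.08120·430.0) / 0.7372 = 48.04/0.7372 = 65.16 mg/L.
Set 65.16·exp(−k·t) = 12 → t = ln(65.16/12)/k = 374800 s = 104.1 h.
Distance = v·t = 1.0·374800 = 374800 m = 374.8 km.

375 km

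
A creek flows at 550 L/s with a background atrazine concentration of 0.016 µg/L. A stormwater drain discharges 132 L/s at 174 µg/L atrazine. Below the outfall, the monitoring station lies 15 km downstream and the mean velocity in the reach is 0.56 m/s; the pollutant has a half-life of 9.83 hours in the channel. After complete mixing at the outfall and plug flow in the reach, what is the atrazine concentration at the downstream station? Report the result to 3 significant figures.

19.9 µg/L

Flow-weighted average: C = (550.0·0.01600 + 132.0·174.0) / 682.0 = 22980/682.0 = 33.69 µg/L.
Travel time t = 15·1000 / 0.56 = 26790 s = 7.440 h.
Half-life 9.83 h → k = ln 2 / 9.83 = 0.07051 h⁻¹ = 1.692 d⁻¹.
After decay, C = 33.69 × e^(−kt) = 33.69 × 0.5918 = 19.94 µg/L.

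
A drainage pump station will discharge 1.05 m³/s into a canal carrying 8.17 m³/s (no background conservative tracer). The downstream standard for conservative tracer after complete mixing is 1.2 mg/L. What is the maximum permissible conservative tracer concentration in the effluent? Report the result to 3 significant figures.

10.5 mg/L

At the limit, (Qr·Cr + Qe·Cₑ)/(Qr + Qe) = 1.2:
Cₑ = (9.220·1.2 − 8.170·0) / 1.050 = 10.54 mg/L.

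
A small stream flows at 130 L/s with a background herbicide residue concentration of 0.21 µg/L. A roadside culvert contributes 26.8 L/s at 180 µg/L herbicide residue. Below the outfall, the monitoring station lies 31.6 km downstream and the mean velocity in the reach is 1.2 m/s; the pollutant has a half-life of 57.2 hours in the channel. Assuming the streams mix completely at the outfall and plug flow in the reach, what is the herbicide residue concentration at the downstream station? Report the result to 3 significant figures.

28.3 µg/L

Flow-weighted average: C = (130.0·0.2100 + 26.80·180.0) / 156.8 = 4851/156.8 = 30.94 µg/L.
Travel time t = 31.6·1000 / 1.2 = 26330 s = 7.315 h.
Half-life 57.2 h → k = ln 2 / 57.2 = 0.01212 h⁻¹ = 0.2908 d⁻¹.
Applying C = C₀e^(−kt): 30.94 × 0.9152 = 28.31 µg/L.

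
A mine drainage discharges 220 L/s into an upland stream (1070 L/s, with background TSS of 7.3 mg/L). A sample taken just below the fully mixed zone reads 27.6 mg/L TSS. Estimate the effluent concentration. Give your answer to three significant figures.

Mass balance: 1070·7.300 + 220.0·Cₑ = 1290·27.60
→ Cₑ = (1290·27.60 − 1070·7.300) / 220.0 = 126.3 mg/L.

126 mg/L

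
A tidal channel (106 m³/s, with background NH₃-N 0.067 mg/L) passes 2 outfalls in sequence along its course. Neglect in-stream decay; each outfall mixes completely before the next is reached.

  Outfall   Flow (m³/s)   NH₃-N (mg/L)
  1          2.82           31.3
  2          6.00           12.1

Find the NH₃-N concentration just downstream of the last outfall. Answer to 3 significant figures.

1.46 mg/L

Below outfall 1: Q → 108.8 m³/s, C = (106.0·0.06700 + 2.820·31.30)/108.8 = 0.8764 mg/L.
Below outfall 2: Q → 114.8 m³/s, C = (108.8·0.8764 + 6.000·12.10)/114.8 = 1.463 mg/L.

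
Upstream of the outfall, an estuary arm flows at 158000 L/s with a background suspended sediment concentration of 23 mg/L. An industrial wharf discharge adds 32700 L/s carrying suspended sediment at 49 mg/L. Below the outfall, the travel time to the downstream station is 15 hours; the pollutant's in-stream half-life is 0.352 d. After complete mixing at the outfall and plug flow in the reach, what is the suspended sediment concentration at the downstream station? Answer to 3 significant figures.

8.02 mg/L

Conservation of mass: C = (158000·23.00 + 32700·49.00) / 190700 = 5236000/190700 = 27.46 mg/L.
Half-life 0.352 d → k = ln 2 / 0.352 = 1.969 d⁻¹.
Decay over the reach: 27.46·exp(−kt) = 27.46·0.2921 = 8.020 mg/L.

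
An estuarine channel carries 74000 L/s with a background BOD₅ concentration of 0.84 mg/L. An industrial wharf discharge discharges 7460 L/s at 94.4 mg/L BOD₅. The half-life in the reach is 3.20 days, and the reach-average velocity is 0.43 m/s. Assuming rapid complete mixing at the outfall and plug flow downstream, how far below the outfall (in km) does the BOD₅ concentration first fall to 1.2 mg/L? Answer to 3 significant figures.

Conservation of mass: C = (74000·0.8400 + 7460·94.40) / 81460 = 766400/81460 = 9.408 mg/L.
Half-life 3.20 d → k = ln 2 / 3.20 = 0.2166 d⁻¹.
Set 9.408·exp(−k·t) = 1.2 → t = ln(9.408/1.2)/k = 821400 s = 228.2 h.
Distance = v·t = 0.43·821400 = 353200 m = 353.2 km.

353 km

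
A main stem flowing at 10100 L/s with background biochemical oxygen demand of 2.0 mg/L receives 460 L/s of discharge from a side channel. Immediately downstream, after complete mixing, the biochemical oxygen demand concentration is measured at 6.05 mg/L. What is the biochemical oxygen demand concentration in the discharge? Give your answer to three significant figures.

95.0 mg/L

Mass balance: 10100·2.000 + 460.0·Cₑ = 10560·6.050
→ Cₑ = (10560·6.050 − 10100·2.000) / 460.0 = 94.97 mg/L.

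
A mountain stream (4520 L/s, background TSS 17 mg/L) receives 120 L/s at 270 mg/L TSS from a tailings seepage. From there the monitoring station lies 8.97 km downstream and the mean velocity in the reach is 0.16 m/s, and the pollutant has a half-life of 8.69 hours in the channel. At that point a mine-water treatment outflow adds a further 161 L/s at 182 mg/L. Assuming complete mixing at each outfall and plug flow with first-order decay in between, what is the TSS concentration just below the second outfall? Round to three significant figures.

Flow-weighted average: C = (4520·17.00 + 120.0·270.0) / 4640 = 109200/4640 = 23.54 mg/L; combined flow 4640 L/s.
Travel time t = 8.97·1000 / 0.16 = 56060 s = 15.57 h.
Half-life 8.69 h → k = ln 2 / 8.69 = 0.07976 h⁻¹ = 1.914 d⁻¹.
Applying C = C₀e^(−kt): 23.54 × 0.2888 = 6.798 mg/L.
Second outfall: C = (4640·6.798 + 161.0·182.0)/4801 = 12.67 mg/L.

12.7 mg/L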